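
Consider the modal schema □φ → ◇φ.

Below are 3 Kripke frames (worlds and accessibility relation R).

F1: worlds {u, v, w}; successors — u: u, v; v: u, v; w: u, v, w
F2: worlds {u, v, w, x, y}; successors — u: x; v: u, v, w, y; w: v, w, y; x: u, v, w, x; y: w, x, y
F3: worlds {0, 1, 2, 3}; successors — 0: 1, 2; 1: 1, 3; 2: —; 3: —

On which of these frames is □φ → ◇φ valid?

This is the axiom for seriality; its first-order frame correspondent is ∀x ∃y Rxy.
F1: condition met.
F2: condition met.
F3: fails — world 2 has no successor.

F1, F2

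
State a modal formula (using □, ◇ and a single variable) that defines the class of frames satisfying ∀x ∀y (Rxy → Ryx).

p → □◇p

This is symmetry; the standard corresponding axiom is B: p → □◇p.
Suppose p→□◇p is valid. Take Rxy and set V(p)={x}. Then p at x, so □◇p at x, so ◇p at y, so some z with Ryz has p; z=x, i.e. Ryx.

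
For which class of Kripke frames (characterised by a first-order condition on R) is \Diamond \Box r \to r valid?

symmetry

Equivalently (dual form): r → □◇r.
Suppose r→□◇r is valid. Take Rxy and set V(r)={x}. Then r at x, so □◇r at x, so ◇r at y, so some z with Ryz has r; z=x, i.e. Ryx.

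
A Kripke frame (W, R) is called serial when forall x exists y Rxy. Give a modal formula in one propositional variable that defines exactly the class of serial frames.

□s → ◇s

This is seriality; the standard corresponding axiom is D: □s → ◇s.
Suppose □s→◇s is valid. At any x set V(s)=W. Then □s at x, so ◇s at x, so x has a successor.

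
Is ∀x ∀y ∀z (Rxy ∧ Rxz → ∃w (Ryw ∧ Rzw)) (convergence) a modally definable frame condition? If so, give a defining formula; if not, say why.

Yes, by ◇□p → □◇p

Yes: it is convergence, defined by the .2 schema ◇□p → □◇p.
Suppose ◇□p→□◇p is valid. Take Rxy, Rxz and set V(p)={w : Ryw}. Then □p at y so ◇□p at x, so □◇p at x, so ◇p at z, giving w with Rzw and Ryw.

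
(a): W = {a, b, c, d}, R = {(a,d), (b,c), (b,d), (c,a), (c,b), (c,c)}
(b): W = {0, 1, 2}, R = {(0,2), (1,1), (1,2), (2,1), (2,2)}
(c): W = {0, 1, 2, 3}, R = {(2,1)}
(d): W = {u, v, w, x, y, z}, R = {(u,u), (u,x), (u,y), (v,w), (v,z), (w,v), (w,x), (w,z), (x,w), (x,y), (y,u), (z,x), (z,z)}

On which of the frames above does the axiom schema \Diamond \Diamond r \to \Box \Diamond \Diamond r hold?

(b), (c)

The schema corresponds to a generalized confluence (Geach) condition: \forall x \forall y \forall z ((x R^2 y \wedge xRz) \to \exists w (y = w \wedge z R^2 w)).
(a): fails — bR²a, bRd but no w with a=w and dR²w.
(b): ✓.
(c): ✓.
(d): fails — uR²w, uRx but no t with w=t and xR²t.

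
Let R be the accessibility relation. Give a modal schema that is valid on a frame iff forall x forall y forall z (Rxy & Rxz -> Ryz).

◇p → □◇p

A defining formula is ◇p → □◇p (the 5 axiom).
Suppose ◇p→□◇p is valid. Take Rxy, Rxz and set V(p)={y}. Then ◇p at x, so □◇p at x, so ◇p at z, so some w with Rzw has p; w=y, i.e. Rzy. By symmetry of the argument, Ryz.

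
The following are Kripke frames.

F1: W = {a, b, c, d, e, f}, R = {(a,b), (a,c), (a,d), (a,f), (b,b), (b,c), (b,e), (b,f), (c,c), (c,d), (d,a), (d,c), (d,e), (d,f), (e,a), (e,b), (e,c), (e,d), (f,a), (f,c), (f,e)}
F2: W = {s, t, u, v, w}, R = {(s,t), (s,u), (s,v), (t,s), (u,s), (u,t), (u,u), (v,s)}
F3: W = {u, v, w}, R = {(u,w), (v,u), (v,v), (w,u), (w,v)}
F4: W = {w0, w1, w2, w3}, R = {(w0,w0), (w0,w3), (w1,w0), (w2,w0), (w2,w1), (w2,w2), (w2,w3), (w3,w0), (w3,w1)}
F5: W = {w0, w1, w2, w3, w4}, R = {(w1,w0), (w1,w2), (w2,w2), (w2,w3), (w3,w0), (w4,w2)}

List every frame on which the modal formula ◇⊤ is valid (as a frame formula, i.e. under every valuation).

F1, F3, F4

This is the axiom for seriality; its first-order frame correspondent is ∀x ∃y Rxy.
F1: ✓.
F2: fails — world w has no successor.
F3: ✓.
F4: ✓.
F5: fails — world w0 has no successor.
Valid on: F1, F3, F4.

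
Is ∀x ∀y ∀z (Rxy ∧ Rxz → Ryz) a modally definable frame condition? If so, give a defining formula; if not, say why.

Definable; ◇p → □◇p defines it

Yes: it is the Euclidean property, defined by the 5 schema ◇p → □◇p.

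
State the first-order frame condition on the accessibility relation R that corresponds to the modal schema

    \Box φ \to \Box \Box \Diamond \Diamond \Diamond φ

\forall x \forall z (x R^2 z \to \exists w (xRw \wedge z R^3 w))

This is a Sahlqvist (Geach-type) schema ◇^0□^1φ → □^2◇^3φ.
Minimal-valuation argument: fix x; take any y with xR^0y and any z with xR^2z. Set V(φ) to the set of worlds R-reachable from y in exactly 1 step. Then □^1φ holds at y, so the antecedent holds at x; validity forces ◇^3φ at z, giving a w with zR^3w and yR^1w.
First-order correspondent: \forall x \forall z (x R^2 z \to \exists w (xRw \wedge z R^3 w)).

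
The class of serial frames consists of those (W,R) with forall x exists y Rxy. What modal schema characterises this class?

□s → ◇s

The condition is seriality. The D schema □s → ◇s defines it.
Suppose □s→◇s is valid. At any x set V(s)=W. Then □s at x, so ◇s at x, so x has a successor.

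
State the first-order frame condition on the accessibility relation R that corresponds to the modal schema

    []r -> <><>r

This is a Sahlqvist (Geach-type) schema ◇^0□^1r → □^0◇^2r.
Minimal-valuation argument: fix x; take any y with xR^0y and any z with xR^0z. Set V(r) to the set of worlds R-reachable from y in exactly 1 step. Then □^1r holds at y, so the antecedent holds at x; validity forces ◇^2r at z, giving a w with zR^2w and yR^1w.
First-order correspondent: forall x exists w (xRw & x R^2 w).

forall x exists w (xRw & x R^2 w)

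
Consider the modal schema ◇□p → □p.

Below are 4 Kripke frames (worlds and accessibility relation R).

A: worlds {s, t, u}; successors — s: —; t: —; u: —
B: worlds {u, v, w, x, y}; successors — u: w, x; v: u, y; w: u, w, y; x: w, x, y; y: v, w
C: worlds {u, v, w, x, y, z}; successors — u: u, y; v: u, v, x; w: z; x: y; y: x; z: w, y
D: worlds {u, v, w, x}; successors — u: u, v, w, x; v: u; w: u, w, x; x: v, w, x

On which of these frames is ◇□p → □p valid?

A

This is the axiom for the Euclidean property; its first-order frame correspondent is ∀x ∀y ∀z (Rxy ∧ Rxz → Ryz).
A: satisfies the condition.
B: fails — Ruw and Rux but not Rwx.
C: fails — Ruy and Ruu but not Ryu.
D: fails — Ruv and Ruv but not Rvv.
Valid on: A.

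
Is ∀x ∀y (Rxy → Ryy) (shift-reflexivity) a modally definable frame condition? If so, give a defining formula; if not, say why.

The condition is shift-reflexivity. A defining modal formula is □(□p → p).

Yes, by □(□p → p)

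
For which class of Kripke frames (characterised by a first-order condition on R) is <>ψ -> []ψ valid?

partial functionality: forall x forall y forall z (Rxy & Rxz -> y = z)

Suppose ◇ψ→□ψ is valid. Take Rxy, Rxz and set V(ψ)={y}. Then ◇ψ at x, so □ψ at x, so ψ at z, i.e. z=y.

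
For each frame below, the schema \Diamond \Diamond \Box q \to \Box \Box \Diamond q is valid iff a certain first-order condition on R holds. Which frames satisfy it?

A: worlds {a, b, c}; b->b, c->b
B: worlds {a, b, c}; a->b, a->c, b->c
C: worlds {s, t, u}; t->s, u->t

The schema corresponds to a generalized confluence (Geach) condition: \forall x \forall y \forall z ((x R^2 y \wedge x R^2 z) \to \exists w (yRw \wedge zRw)).
A: condition met.
B: fails — aR²c, aR²c but no w with cRw and cRw.
C: fails — uR²s, uR²s but no w with sRw and sRw.

A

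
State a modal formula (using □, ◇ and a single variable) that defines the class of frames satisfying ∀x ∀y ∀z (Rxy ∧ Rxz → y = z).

◇r → □r

This is partial functionality; the standard corresponding axiom is CD: ◇r → □r.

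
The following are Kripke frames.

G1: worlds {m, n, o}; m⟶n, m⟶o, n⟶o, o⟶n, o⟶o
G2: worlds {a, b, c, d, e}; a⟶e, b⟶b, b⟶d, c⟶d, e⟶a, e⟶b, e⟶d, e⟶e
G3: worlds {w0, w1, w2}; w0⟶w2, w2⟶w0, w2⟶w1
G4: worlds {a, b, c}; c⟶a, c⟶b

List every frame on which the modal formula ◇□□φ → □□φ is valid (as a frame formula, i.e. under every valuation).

This is the axiom for a generalized confluence (Geach) condition; its first-order frame correspondent is ∀x ∀y ∀z ((xRy ∧ xR²z) → ∃w (yR²w ∧ z = w)).
G1: condition met.
G2: fails — bRd, bR²b but no w with dR²w and b=w.
G3: fails — w0Rw2, w0R²w0 but no w with w2R²w and w0=w.
G4: condition met.

G1, G4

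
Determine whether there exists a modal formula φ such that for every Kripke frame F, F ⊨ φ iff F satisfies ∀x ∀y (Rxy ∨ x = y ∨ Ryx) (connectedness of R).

Any modally definable frame class is closed under disjoint unions.
Take 2 disjoint single-world reflexive frames: each is trivially connected, but their disjoint union has 2 worlds with no edge between distinct components, so it is not connected.
So no modal formula (or set of formulas) defines exactly the connected frames.

No — not modally definable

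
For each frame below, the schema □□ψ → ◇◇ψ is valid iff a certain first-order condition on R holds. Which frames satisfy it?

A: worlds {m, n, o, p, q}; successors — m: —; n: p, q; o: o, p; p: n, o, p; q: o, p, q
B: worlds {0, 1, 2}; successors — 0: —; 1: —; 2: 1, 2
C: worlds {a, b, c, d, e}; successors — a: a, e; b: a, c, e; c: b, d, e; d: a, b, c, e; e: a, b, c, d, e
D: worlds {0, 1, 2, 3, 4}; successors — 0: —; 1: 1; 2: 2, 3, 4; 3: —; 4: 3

Frame correspondent (Sahlqvist): ∀x ∃w (xR²w ∧ xR²w) — i.e. a generalized confluence (Geach) condition.
A: fails — at m but no w with mR²w and mR²w.
B: fails — at 0 but no w with 0R²w and 0R²w.
C: ✓.
D: fails — at 0 but no w with 0R²w and 0R²w.

C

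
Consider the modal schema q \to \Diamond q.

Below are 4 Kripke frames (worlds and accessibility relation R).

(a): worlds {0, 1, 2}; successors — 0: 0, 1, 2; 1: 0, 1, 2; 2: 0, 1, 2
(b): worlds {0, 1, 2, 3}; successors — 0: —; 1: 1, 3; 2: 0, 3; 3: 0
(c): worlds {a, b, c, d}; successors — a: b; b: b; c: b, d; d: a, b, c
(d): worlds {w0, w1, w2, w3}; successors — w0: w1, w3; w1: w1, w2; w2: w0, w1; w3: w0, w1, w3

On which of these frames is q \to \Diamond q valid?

(a)

This is the axiom for a generalized confluence (Geach) condition; its first-order frame correspondent is \forall x \exists w (x = w \wedge xRw).
(a): satisfies the condition.
(b): fails — at 0 but no w with 0=w and 0Rw.
(c): fails — at a but no w with a=w and aRw.
(d): fails — at w0 but no w with w0=w and w0Rw.
Valid on: (a).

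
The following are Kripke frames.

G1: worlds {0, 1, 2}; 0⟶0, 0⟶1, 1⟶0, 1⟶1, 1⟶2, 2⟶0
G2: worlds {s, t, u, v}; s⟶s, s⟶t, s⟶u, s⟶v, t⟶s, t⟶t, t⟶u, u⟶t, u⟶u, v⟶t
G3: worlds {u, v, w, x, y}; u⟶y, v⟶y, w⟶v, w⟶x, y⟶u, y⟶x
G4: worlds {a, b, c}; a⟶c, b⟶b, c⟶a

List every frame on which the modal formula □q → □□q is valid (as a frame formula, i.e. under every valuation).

This is the axiom for transitivity; its first-order frame correspondent is ∀x ∀y ∀z (Rxy ∧ Ryz → Rxz).
G1: fails — R01 and R12 but not R02.
G2: fails — Rut and Rts but not Rus.
G3: fails — Rvy and Ryx but not Rvx.
G4: fails — Rac and Rca but not Raa.

none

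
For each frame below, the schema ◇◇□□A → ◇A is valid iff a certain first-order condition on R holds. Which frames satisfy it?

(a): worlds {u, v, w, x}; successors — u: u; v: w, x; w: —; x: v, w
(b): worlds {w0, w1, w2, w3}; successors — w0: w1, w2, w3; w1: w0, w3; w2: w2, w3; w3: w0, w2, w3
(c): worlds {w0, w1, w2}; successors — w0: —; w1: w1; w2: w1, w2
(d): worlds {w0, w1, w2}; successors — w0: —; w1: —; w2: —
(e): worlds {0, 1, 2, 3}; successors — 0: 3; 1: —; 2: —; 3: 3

(b), (c), (d), (e)

This is the axiom for a generalized confluence (Geach) condition; its first-order frame correspondent is ∀x ∀y (xR²y → ∃w (yR²w ∧ xRw)).
(a): fails — vR²w but no t with wR²t and vRt.
(b): holds.
(c): holds.
(d): holds.
(e): holds.
Valid on: (b), (c), (d), (e).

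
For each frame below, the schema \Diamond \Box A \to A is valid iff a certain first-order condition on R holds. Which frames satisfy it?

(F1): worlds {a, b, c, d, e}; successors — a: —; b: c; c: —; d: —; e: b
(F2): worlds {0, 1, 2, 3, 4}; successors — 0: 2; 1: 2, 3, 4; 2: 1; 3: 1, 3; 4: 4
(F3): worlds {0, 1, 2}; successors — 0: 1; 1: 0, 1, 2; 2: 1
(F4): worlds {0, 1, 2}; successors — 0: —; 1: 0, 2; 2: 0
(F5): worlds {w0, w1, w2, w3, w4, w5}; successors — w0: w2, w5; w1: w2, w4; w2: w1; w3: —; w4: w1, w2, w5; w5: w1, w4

(F3)

The schema corresponds to symmetry: \forall x \forall y (Rxy \to Ryx).
(F1): fails — Rbc but not Rcb.
(F2): fails — R02 but not R20.
(F3): holds.
(F4): fails — R12 but not R21.
(F5): fails — Rw0w5 but not Rw5w0.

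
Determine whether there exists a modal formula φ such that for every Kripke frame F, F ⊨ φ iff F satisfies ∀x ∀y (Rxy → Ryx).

The condition is symmetry. A defining modal formula is q → □◇q.

Yes — defined by q → □◇q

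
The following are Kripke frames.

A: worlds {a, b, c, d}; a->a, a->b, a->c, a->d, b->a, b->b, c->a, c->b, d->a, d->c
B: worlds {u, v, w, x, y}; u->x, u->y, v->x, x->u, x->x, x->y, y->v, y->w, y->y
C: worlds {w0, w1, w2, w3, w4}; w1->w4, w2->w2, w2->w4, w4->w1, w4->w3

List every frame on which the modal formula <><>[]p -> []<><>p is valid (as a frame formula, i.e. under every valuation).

A

This is the axiom for a generalized confluence (Geach) condition; its first-order frame correspondent is forall x forall y forall z ((x R^2 y & xRz) -> exists w (yRw & z R^2 w)).
A: ✓.
B: fails — uR²w, uRx but no t with wRt and xR²t.
C: fails — w1R²w3, w1Rw4 but no w with w3Rw and w4R²w.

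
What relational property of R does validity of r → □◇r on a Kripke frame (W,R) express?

This schema is the B axiom.
Its frame correspondent is symmetry — ∀x ∀y (Rxy → Ryx).

symmetry: ∀x ∀y (Rxy → Ryx)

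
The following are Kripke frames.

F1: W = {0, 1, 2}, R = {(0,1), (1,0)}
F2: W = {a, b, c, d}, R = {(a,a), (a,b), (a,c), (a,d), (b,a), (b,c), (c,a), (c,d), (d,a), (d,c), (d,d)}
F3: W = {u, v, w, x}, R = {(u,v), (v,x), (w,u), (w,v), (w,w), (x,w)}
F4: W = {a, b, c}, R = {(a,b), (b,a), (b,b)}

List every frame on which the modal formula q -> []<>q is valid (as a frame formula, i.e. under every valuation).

Frame correspondent (Sahlqvist): forall x forall y (Rxy -> Ryx) — i.e. symmetry.
F1: satisfies the condition.
F2: fails — Rbc but not Rcb.
F3: fails — Ruv but not Rvu.
F4: satisfies the condition.
Valid on: F1, F4.

F1, F4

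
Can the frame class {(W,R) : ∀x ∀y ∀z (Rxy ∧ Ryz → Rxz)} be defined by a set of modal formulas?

The condition is transitivity. A defining modal formula is □p → □□p.

Yes — defined by □p → □□p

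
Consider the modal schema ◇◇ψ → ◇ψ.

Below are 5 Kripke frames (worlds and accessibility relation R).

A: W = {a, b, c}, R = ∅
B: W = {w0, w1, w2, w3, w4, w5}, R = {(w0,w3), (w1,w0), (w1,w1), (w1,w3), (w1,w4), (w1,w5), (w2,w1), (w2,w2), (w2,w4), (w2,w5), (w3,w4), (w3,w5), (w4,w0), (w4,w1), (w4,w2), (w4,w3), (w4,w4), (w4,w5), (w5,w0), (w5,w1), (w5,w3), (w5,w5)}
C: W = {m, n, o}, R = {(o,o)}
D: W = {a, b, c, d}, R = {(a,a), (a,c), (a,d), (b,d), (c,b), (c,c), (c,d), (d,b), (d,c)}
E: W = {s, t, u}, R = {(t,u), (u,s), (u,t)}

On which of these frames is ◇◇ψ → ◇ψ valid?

The schema corresponds to a generalized confluence (Geach) condition: ∀x ∀y (xR²y → ∃w (y = w ∧ xRw)).
A: holds.
B: fails — w0R²w4 but no w with w4=w and w0Rw.
C: holds.
D: fails — aR²b but no w with b=w and aRw.
E: fails — tR²s but no w with s=w and tRw.

A, C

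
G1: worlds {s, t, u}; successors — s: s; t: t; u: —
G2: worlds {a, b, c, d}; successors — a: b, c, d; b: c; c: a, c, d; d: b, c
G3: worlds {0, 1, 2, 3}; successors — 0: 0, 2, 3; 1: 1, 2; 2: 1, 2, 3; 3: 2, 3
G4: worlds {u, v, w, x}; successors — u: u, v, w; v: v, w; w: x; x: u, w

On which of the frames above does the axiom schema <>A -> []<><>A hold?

G1

The schema corresponds to a generalized confluence (Geach) condition: forall x forall y forall z ((xRy & xRz) -> exists w (y = w & z R^2 w)).
G1: holds.
G2: fails — aRb, aRb but no w with b=w and bR²w.
G3: fails — 0R0, 0R2 but no w with 0=w and 2R²w.
G4: fails — uRu, uRv but no t with u=t and vR²t.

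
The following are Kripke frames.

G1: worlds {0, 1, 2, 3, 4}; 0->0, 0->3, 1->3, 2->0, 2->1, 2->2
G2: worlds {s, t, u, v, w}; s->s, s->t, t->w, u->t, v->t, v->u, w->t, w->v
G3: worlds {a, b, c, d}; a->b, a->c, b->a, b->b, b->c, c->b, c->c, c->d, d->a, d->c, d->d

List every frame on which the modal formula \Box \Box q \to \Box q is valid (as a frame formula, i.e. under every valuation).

This is the axiom for density; its first-order frame correspondent is \forall x \forall y (Rxy \to \exists z (Rxz \wedge Rzy)).
G1: fails — R13 but no z with R1z and Rz3.
G2: fails — Rut but no z with Ruz and Rzt.
G3: holds.

G3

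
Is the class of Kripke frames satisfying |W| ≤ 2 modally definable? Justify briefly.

Not definable by any modal formula

Any modally definable frame class is closed under disjoint unions.
Any modal formula valid on each of 3 disjoint one-world frames is valid on their disjoint union (validity is preserved under disjoint unions). Each one-world frame has |W|=1≤2, but the union has |W|=3.
Hence having at most 2 worlds is not modally definable.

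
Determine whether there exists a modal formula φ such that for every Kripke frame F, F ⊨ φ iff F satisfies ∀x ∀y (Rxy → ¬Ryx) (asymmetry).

Modal frame validity is preserved under surjective bounded morphisms.
The 4-cycle (worlds 0,1,2,3 with 0→1→2→3→0) is asymmetric. Mapping every world to a single reflexive point • is a surjective bounded morphism, and the reflexive point is not asymmetric (R•• but asymmetry requires ¬R••).
Hence asymmetry is not modally definable.

Not modally definable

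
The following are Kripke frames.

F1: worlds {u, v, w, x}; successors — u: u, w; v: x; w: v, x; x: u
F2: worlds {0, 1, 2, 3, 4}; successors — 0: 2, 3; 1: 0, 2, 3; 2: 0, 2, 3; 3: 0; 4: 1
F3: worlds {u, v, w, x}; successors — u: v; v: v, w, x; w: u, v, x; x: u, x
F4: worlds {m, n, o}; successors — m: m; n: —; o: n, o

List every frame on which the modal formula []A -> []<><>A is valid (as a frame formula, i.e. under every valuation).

F3

This is the axiom for a generalized confluence (Geach) condition; its first-order frame correspondent is forall x forall z (xRz -> exists w (xRw & z R^2 w)).
F1: fails — vRx but no t with vRt and xR²t.
F2: fails — 4R1 but no w with 4Rw and 1R²w.
F3: ✓.
F4: fails — oRn but no w with oRw and nR²w.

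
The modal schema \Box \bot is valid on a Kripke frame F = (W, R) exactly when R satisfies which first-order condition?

Emptiness of R

□⊥ is valid iff no world has any successor (otherwise □⊥ fails at any world with one).
The converse is a direct semantic check.
Frame condition: \forall x \forall y \neg Rxy.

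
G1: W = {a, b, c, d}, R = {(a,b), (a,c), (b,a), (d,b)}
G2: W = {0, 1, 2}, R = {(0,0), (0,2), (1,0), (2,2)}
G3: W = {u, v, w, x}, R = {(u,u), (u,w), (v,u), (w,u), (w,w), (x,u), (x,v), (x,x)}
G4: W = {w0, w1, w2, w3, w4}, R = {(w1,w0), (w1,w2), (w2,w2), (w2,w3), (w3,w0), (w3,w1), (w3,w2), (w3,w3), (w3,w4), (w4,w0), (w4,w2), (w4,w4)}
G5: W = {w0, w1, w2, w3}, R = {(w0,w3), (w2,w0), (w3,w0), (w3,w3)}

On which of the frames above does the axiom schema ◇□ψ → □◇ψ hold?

The schema corresponds to convergence: ∀x ∀y ∀z (Rxy ∧ Rxz → ∃w (Ryw ∧ Rzw)).
G1: fails — Rac and Rac but c and c have no common successor.
G2: ✓.
G3: ✓.
G4: fails — Rw1w2 and Rw1w0 but w2 and w0 have no common successor.
G5: ✓.
Valid on: G2, G3, G5.

G2, G3, G5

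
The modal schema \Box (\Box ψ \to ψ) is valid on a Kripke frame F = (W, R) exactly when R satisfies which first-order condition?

This schema is the T□ axiom.
Its frame correspondent is shift-reflexivity — \forall x \forall y (Rxy \to Ryy).

Shift-reflexivity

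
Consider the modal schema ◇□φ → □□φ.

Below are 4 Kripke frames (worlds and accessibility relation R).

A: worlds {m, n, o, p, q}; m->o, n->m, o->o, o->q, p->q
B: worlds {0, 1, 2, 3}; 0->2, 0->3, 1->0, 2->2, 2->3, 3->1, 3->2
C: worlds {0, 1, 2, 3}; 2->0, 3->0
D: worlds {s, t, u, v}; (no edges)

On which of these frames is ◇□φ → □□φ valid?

C, D

The schema corresponds to a generalized confluence (Geach) condition: ∀x ∀y ∀z ((xRy ∧ xR²z) → ∃w (yRw ∧ z = w)).
A: fails — oRq, oR²o but no w with qRw and o=w.
B: fails — 0R2, 0R²1 but no w with 2Rw and 1=w.
C: condition met.
D: condition met.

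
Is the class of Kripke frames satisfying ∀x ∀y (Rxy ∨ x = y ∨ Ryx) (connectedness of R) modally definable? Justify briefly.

No — not modally definable

Any modally definable frame class is closed under disjoint unions.
Take 4 disjoint single-world reflexive frames: each is trivially connected, but their disjoint union has 4 worlds with no edge between distinct components, so it is not connected.
So the class is not modally definable.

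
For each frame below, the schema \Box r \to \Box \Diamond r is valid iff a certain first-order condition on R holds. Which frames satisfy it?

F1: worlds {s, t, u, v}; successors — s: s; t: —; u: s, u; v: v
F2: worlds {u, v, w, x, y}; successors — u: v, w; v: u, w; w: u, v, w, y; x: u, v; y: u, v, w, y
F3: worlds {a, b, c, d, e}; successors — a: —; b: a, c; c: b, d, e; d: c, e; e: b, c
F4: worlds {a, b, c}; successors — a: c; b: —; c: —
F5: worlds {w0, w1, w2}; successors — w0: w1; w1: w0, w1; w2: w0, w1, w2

F1, F2, F5

The schema corresponds to a generalized confluence (Geach) condition: \forall x \forall z (xRz \to \exists w (xRw \wedge zRw)).
F1: satisfies the condition.
F2: satisfies the condition.
F3: fails — bRa but no w with bRw and aRw.
F4: fails — aRc but no w with aRw and cRw.
F5: satisfies the condition.
Valid on: F1, F2, F5.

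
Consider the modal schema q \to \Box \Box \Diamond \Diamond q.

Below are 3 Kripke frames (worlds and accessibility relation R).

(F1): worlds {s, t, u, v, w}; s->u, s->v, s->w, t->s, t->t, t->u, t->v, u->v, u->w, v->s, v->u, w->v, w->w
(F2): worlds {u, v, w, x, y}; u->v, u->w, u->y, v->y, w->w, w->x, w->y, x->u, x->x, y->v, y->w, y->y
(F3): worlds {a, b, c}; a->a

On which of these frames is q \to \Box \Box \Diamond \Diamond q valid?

The schema corresponds to a generalized confluence (Geach) condition: \forall x \forall z (x R^2 z \to \exists w (x = w \wedge z R^2 w)).
(F1): fails — sR²v but no w* with s=w* and vR²w*.
(F2): fails — uR²v but no t with u=t and vR²t.
(F3): condition met.

(F3)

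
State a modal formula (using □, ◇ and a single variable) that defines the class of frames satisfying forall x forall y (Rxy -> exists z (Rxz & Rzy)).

The condition is density. The C4 schema □□p → □p defines it.
Suppose □□p→□p is valid. Take Rxy and set V(p)={w : xR²w}. Then □□p at x, so □p at x, so p at y, i.e. ∃z(Rxz∧Rzy).

□□p → □p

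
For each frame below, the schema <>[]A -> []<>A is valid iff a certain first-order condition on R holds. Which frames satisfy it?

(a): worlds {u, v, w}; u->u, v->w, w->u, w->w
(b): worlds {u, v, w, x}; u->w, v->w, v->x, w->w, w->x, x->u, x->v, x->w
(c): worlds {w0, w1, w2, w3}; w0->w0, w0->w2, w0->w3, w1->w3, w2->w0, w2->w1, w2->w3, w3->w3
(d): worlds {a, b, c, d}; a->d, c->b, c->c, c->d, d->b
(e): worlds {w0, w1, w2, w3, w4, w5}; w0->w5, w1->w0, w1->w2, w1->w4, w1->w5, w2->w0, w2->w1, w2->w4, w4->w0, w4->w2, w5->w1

This is the axiom for convergence; its first-order frame correspondent is forall x forall y forall z (Rxy & Rxz -> exists w (Ryw & Rzw)).
(a): satisfies the condition.
(b): satisfies the condition.
(c): satisfies the condition.
(d): fails — Rcc and Rcb but c and b have no common successor.
(e): fails — Rw1w5 and Rw1w0 but w5 and w0 have no common successor.
Valid on: (a), (b), (c).

(a), (b), (c)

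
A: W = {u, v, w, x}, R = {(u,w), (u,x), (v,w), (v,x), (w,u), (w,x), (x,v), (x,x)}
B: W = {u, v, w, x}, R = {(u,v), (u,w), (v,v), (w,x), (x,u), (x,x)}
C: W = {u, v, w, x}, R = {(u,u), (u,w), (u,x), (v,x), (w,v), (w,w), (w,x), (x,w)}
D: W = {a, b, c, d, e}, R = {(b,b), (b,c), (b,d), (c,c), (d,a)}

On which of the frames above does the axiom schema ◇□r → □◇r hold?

This is the axiom for convergence; its first-order frame correspondent is ∀x ∀y ∀z (Rxy ∧ Rxz → ∃w (Ryw ∧ Rzw)).
A: condition met.
B: fails — Ruv and Ruw but v and w have no common successor.
C: fails — Rwx and Rwv but x and v have no common successor.
D: fails — Rbc and Rbd but c and d have no common successor.
Valid on: A.

A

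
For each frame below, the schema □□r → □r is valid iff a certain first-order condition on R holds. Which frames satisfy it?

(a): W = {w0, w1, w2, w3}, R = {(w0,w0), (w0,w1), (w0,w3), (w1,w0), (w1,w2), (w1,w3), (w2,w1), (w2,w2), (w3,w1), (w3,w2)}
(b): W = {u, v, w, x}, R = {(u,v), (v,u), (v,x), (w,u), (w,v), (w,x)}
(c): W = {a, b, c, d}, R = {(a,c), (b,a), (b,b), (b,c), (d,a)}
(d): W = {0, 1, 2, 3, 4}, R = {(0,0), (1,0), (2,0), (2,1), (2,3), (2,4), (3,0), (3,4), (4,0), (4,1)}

The schema corresponds to density: ∀x ∀y (Rxy → ∃z (Rxz ∧ Rzy)).
(a): ✓.
(b): fails — Ruv but no z with Ruz and Rzv.
(c): fails — Rac but no z with Raz and Rzc.
(d): fails — R34 but no z with R3z and Rz4.

(a)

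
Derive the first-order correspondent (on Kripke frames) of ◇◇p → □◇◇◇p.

∀x ∀y ∀z ((xR²y ∧ xRz) → ∃w (y = w ∧ zR³w))

This is a Sahlqvist (Geach-type) schema ◇^2□^0p → □^1◇^3p.
First-order correspondent: ∀x ∀y ∀z ((xR²y ∧ xRz) → ∃w (y = w ∧ zR³w)).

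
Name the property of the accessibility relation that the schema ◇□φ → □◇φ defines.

convergence

Suppose ◇□φ→□◇φ is valid. Take Rxy, Rxz and set V(φ)={w : Ryw}. Then □φ at y so ◇□φ at x, so □◇φ at x, so ◇φ at z, giving w with Rzw and Ryw.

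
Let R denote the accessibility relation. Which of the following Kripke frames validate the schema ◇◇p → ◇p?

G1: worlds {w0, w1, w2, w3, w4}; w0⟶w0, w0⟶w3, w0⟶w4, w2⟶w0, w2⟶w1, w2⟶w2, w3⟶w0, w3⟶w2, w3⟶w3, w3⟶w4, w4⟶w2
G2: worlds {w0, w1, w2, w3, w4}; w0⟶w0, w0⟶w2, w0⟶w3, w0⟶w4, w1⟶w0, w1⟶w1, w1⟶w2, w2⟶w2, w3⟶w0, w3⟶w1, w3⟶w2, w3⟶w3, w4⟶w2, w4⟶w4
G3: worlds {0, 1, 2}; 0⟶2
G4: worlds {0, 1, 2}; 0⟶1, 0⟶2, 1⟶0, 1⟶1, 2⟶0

G3

The schema corresponds to transitivity: ∀x ∀y ∀z (Rxy ∧ Ryz → Rxz).
G1: fails — Rw0w4 and Rw4w2 but not Rw0w2.
G2: fails — Rw1w0 and Rw0w4 but not Rw1w4.
G3: holds.
G4: fails — R10 and R02 but not R12.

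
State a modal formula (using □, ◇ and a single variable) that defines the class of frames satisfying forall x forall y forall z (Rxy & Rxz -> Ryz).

◇s → □◇s

The condition is the Euclidean property. The 5 schema ◇s → □◇s defines it.
Suppose ◇s→□◇s is valid. Take Rxy, Rxz and set V(s)={y}. Then ◇s at x, so □◇s at x, so ◇s at z, so some w with Rzw has s; w=y, i.e. Rzy. By symmetry of the argument, Ryz.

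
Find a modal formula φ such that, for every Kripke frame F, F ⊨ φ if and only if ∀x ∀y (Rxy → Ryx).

p → □◇p

The condition is symmetry. The B schema p → □◇p defines it.
Suppose p→□◇p is valid. Take Rxy and set V(p)={x}. Then p at x, so □◇p at x, so ◇p at y, so some z with Ryz has p; z=x, i.e. Ryx.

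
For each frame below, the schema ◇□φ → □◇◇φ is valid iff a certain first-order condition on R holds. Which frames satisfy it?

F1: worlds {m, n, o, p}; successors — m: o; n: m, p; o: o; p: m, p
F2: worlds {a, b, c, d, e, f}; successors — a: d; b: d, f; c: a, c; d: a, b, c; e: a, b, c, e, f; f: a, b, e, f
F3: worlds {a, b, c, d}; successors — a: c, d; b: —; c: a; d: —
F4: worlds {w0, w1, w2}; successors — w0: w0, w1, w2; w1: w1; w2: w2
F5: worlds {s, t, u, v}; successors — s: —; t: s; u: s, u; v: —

none

Frame correspondent (Sahlqvist): ∀x ∀y ∀z ((xRy ∧ xRz) → ∃w (yRw ∧ zR²w)) — i.e. a generalized confluence (Geach) condition.
F1: fails — nRp, nRm but no w with pRw and mR²w.
F2: fails — cRa, cRa but no w with aRw and aR²w.
F3: fails — aRc, aRc but no w with cRw and cR²w.
F4: fails — w0Rw1, w0Rw2 but no w with w1Rw and w2R²w.
F5: fails — tRs, tRs but no w with sRw and sR²w.
Valid on no frame.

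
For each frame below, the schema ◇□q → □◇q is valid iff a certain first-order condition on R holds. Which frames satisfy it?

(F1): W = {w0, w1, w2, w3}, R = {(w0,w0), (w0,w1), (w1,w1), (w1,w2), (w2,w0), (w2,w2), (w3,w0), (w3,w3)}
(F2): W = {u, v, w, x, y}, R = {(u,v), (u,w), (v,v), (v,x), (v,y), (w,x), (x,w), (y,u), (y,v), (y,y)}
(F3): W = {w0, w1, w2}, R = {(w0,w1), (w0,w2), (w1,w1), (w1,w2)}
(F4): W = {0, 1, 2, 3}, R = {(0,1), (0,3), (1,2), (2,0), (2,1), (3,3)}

This is the axiom for convergence; its first-order frame correspondent is ∀x ∀y ∀z (Rxy ∧ Rxz → ∃w (Ryw ∧ Rzw)).
(F1): ✓.
(F2): fails — Rvv and Rvx but v and x have no common successor.
(F3): fails — Rw0w1 and Rw0w2 but w1 and w2 have no common successor.
(F4): fails — R01 and R03 but 1 and 3 have no common successor.

(F1)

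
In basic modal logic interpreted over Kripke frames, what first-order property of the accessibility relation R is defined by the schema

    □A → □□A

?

This is the 4 axiom.
Its frame correspondent is transitivity — ∀x ∀y ∀z (Rxy ∧ Ryz → Rxz).

transitivity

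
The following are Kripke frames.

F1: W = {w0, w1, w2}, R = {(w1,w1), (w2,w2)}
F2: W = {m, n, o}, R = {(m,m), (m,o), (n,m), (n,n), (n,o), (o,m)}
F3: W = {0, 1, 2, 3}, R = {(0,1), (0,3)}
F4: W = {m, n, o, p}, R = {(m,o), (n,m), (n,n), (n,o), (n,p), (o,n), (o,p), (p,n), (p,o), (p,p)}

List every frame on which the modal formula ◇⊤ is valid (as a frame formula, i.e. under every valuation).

This is the axiom for seriality; its first-order frame correspondent is ∀x ∃y Rxy.
F1: fails — world w0 has no successor.
F2: condition met.
F3: fails — world 1 has no successor.
F4: condition met.

F2, F4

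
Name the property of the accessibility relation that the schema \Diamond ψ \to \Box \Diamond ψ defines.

The Euclidean property

This is the 5 axiom.
It corresponds to the Euclidean property: \forall x \forall y \forall z (Rxy \wedge Rxz \to Ryz).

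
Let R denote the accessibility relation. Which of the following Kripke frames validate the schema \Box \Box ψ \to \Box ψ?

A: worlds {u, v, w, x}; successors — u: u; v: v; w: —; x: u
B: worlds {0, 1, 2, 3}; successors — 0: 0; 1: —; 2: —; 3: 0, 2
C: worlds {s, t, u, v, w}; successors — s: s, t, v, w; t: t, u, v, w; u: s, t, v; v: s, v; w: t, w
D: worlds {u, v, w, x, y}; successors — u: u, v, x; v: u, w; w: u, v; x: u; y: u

A, C

The schema corresponds to density: \forall x \forall y (Rxy \to \exists z (Rxz \wedge Rzy)).
A: satisfies the condition.
B: fails — R32 but no z with R3z and Rz2.
C: satisfies the condition.
D: fails — Rvw but no z with Rvz and Rzw.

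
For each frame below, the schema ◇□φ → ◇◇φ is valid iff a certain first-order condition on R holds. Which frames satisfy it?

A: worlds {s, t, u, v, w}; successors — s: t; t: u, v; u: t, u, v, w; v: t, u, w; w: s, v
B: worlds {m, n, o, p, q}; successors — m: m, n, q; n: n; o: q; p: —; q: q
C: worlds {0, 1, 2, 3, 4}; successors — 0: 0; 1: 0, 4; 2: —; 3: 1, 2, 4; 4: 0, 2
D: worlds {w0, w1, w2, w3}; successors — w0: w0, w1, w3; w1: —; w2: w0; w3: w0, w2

The schema corresponds to a generalized confluence (Geach) condition: ∀x ∀y (xRy → ∃w (yRw ∧ xR²w)).
A: ✓.
B: ✓.
C: fails — 3R2 but no w with 2Rw and 3R²w.
D: fails — w0Rw1 but no w with w1Rw and w0R²w.

A, B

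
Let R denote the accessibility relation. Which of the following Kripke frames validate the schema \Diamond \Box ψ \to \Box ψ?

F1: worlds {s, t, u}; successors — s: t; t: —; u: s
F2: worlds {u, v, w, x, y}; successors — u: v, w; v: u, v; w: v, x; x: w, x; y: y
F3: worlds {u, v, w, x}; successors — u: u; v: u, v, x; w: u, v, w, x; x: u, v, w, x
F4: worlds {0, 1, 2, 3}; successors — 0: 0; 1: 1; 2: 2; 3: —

Frame correspondent (Sahlqvist): \forall x \forall y \forall z (Rxy \wedge Rxz \to Ryz) — i.e. the Euclidean property.
F1: fails — Rst and Rst but not Rtt.
F2: fails — Ruv and Ruw but not Rvw.
F3: fails — Rvu and Rvv but not Ruv.
F4: holds.

F4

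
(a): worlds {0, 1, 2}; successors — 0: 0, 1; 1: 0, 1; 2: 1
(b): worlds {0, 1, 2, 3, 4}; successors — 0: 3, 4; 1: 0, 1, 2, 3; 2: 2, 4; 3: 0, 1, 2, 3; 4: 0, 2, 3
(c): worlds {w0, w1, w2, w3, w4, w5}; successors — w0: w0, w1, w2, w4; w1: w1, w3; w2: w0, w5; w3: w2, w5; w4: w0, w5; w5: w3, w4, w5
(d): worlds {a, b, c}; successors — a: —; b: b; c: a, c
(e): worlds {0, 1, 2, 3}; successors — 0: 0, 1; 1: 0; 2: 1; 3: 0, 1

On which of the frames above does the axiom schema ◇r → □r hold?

The schema corresponds to partial functionality: ∀x ∀y ∀z (Rxy ∧ Rxz → y = z).
(a): fails — 0 sees both 0 and 1.
(b): fails — 0 sees both 3 and 4.
(c): fails — w0 sees both w0 and w1.
(d): fails — c sees both a and c.
(e): fails — 0 sees both 0 and 1.
Valid on no frame.

none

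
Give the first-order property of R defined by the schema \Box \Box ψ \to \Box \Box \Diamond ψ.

\forall x \forall z (x R^2 z \to \exists w (x R^2 w \wedge zRw))

This is a Sahlqvist (Geach-type) schema ◇^0□^2ψ → □^2◇^1ψ.
Minimal-valuation argument: fix x; take any y with xR^0y and any z with xR^2z. Set V(ψ) to the set of worlds R-reachable from y in exactly 2 steps. Then □^2ψ holds at y, so the antecedent holds at x; validity forces ◇^1ψ at z, giving a w with zR^1w and yR^2w.
First-order correspondent: \forall x \forall z (x R^2 z \to \exists w (x R^2 w \wedge zRw)).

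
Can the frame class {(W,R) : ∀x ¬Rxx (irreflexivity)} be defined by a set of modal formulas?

Any modally definable frame class is closed under surjective bounded morphisms.
The 5-cycle (worlds 0,1,2,3,4 with 0→1→2→3→4→0) is irreflexive, and the map sending every world to a single reflexive point • is a surjective bounded morphism (forth: every edge maps to (•,•); back: every world has a successor). So any modal formula valid on the 5-cycle is also valid on the reflexive point, which is not irreflexive.
So no modal formula (or set of formulas) defines exactly the irreflexive frames.

No — not modally definable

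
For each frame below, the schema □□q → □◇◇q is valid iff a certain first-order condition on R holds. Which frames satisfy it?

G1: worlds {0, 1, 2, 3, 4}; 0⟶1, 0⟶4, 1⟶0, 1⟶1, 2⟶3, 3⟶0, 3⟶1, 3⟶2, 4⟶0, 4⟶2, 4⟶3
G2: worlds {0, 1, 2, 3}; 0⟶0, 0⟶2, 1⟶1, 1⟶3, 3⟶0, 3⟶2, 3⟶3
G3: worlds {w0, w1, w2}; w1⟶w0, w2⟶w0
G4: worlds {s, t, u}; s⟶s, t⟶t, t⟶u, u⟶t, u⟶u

The schema corresponds to a generalized confluence (Geach) condition: ∀x ∀z (xRz → ∃w (xR²w ∧ zR²w)).
G1: holds.
G2: fails — 0R2 but no w with 0R²w and 2R²w.
G3: fails — w1Rw0 but no w with w1R²w and w0R²w.
G4: holds.
Valid on: G1, G4.

G1, G4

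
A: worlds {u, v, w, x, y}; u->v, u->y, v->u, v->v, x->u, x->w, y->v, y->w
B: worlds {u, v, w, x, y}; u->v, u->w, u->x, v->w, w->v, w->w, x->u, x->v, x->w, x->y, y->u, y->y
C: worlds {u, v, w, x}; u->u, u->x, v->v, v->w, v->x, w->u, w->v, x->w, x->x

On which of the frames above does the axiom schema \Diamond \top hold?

B, C

The schema corresponds to seriality: \forall x \exists y Rxy.
A: fails — world w has no successor.
B: holds.
C: holds.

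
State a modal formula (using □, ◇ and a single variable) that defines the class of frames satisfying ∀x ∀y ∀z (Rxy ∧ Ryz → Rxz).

□r → □□r

This is transitivity; the standard corresponding axiom is 4: □r → □□r.
Suppose □r→□□r is valid. Take Rxy, Ryz and set V(r)={w : Rxw}. Then □r at x, so □□r at x, so □r at y, so r at z, i.e. Rxz.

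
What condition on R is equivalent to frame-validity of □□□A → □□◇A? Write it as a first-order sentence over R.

∀x ∀z (xR²z → ∃w (xR³w ∧ zRw))

This is a Sahlqvist (Geach-type) schema ◇^0□^3A → □^2◇^1A.
Minimal-valuation argument: fix x; take any y with xR^0y and any z with xR^2z. Set V(A) to the set of worlds R-reachable from y in exactly 3 steps. Then □^3A holds at y, so the antecedent holds at x; validity forces ◇^1A at z, giving a w with zR^1w and yR^3w.
First-order correspondent: ∀x ∀z (xR²z → ∃w (xR³w ∧ zRw)).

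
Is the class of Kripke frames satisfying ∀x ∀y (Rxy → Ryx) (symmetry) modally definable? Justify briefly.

Yes — defined by r → □◇r

This is a Sahlqvist condition; the B axiom r → □◇r defines it.
Suppose r→□◇r is valid. Take Rxy and set V(r)={x}. Then r at x, so □◇r at x, so ◇r at y, so some z with Ryz has r; z=x, i.e. Ryx.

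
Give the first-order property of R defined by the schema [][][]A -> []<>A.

forall x forall z (xRz -> exists w (x R^3 w & zRw))

This is a Sahlqvist (Geach-type) schema ◇^0□^3A → □^1◇^1A.
First-order correspondent: forall x forall z (xRz -> exists w (x R^3 w & zRw)).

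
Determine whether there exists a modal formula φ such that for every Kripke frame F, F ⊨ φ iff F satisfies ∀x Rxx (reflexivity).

The condition is reflexivity. A defining modal formula is □q → q.
Suppose □q→q is valid. At any x set V(q)={w : Rxw}. Then □q holds at x, so q holds at x, i.e. Rxx.

Yes, by □q → q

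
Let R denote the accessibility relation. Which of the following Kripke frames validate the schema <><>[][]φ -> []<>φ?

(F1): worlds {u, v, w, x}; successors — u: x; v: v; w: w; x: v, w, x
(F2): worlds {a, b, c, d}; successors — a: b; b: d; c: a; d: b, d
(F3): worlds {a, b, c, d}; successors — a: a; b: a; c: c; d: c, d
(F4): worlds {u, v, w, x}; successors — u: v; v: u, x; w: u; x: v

(F2), (F3), (F4)

The schema corresponds to a generalized confluence (Geach) condition: forall x forall y forall z ((x R^2 y & xRz) -> exists w (y R^2 w & zRw)).
(F1): fails — xR²v, xRw but no t with vR²t and wRt.
(F2): ✓.
(F3): ✓.
(F4): ✓.
Valid on: (F2), (F3), (F4).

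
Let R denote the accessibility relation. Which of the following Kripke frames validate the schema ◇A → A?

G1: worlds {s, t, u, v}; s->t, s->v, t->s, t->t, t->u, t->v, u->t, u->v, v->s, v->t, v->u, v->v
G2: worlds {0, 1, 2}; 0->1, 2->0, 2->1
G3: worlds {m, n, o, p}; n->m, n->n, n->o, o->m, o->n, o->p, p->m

none

This is the axiom for a generalized confluence (Geach) condition; its first-order frame correspondent is ∀x ∀y (xRy → ∃w (y = w ∧ x = w)).
G1: fails — sRt but t ≠ s.
G2: fails — 0R1 but 1 ≠ 0.
G3: fails — nRm but m ≠ n.
Valid on no frame.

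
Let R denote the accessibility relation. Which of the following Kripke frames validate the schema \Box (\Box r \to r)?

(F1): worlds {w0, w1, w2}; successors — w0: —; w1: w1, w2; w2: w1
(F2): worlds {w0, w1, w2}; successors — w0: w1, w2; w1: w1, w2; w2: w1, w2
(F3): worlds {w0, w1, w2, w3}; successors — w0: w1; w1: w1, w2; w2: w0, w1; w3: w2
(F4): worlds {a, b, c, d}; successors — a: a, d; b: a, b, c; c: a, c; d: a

(F2)

The schema corresponds to shift-reflexivity: \forall x \forall y (Rxy \to Ryy).
(F1): fails — Rw1w2 but not Rw2w2.
(F2): ✓.
(F3): fails — Rw1w2 but not Rw2w2.
(F4): fails — Rad but not Rdd.
Valid on: (F2).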